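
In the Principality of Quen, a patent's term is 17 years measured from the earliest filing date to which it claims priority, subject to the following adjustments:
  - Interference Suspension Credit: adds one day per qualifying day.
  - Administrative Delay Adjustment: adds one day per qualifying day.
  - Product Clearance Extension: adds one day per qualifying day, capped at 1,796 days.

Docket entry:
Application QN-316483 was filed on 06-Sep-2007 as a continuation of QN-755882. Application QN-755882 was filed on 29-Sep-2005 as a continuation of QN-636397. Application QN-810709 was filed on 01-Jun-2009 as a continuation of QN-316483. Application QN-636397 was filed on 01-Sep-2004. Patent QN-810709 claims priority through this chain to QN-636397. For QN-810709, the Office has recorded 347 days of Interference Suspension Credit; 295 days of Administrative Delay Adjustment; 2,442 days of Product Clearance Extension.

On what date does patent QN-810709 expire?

Earliest priority filing: 1 September 2004.
Base term: 1 September 2004 + 17 years → 1 September 2021.
Interference Suspension Credit: +347 days → 14 August 2022.
Administrative Delay Adjustment: +295 days → 5 June 2023.
Product Clearance Extension: 2442 days claimed exceeds the 1796-day cap, so +1796 days → 5 May 2028.

2028-05-05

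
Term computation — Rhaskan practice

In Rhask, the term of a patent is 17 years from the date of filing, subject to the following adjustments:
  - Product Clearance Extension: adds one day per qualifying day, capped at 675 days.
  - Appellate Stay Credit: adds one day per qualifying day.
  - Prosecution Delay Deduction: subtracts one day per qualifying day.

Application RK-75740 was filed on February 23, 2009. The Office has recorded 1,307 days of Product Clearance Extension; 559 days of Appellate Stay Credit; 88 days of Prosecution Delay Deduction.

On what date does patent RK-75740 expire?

Base term: filing date + 17 years → 23 February 2026.
Product Clearance Extension: 1307 days claimed exceeds the 675-day cap, so +675 days → 30 December 2027.
Appellate Stay Credit: +559 days → 11 July 2029.
Prosecution Delay Deduction: −88 days → 14 April 2029.

April 14, 2029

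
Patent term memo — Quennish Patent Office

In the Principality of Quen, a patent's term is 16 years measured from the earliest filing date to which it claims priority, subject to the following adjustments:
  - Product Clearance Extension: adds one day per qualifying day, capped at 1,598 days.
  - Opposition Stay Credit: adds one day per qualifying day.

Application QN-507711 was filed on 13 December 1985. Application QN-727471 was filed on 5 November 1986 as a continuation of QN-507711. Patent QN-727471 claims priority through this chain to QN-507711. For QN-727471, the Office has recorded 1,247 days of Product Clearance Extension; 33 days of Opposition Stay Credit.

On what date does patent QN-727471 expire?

June 15, 2005

Earliest priority filing: 13 December 1985.
Base term: 13 December 1985 + 16 years → 13 December 2001.
Product Clearance Extension: 1247 days (within the 1598-day cap) → +1247 days → 13 May 2005.
Opposition Stay Credit: +33 days → 15 June 2005.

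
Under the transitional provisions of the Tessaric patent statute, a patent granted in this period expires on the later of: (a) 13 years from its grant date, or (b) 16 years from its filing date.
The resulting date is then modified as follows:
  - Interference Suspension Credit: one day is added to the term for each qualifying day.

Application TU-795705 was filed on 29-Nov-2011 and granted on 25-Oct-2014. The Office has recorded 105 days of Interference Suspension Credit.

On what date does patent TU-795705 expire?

March 13, 2028

(a) grant + 13 years → 25 October 2027.
(b) filing + 16 years → 29 November 2027.
Later of the two: 29 November 2027.
Interference Suspension Credit: +105 days → 13 March 2028.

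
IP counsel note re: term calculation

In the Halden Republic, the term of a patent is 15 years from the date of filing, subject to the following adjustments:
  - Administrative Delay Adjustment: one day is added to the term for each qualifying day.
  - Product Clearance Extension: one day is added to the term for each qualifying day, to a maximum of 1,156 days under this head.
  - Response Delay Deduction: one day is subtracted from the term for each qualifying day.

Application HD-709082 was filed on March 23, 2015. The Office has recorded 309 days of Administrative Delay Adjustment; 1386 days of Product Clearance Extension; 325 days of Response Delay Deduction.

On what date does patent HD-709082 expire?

Base term: filing date + 15 years → 23 March 2030.
Administrative Delay Adjustment: +309 days → 26 January 2031.
Product Clearance Extension: 1386 days claimed exceeds the 1156-day cap, so +1156 days → 27 March 2034.
Response Delay Deduction: −325 days → 6 May 2033.

2033-05-06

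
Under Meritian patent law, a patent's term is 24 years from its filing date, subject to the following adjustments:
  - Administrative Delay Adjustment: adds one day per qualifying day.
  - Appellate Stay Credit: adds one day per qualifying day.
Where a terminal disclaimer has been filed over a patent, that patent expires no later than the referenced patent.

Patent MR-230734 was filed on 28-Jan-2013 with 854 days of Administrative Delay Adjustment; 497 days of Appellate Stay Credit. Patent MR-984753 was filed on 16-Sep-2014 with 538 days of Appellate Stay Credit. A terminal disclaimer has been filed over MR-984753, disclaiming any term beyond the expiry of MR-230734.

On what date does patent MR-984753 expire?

2040-03-07

Natural term of MR-984753:
  Base: filing + 24 years → 16 September 2038.
  Appellate Stay Credit: +538 days → 7 March 2040.
Expiry of referenced patent MR-230734:
  Base: filing + 24 years → 28 January 2037.
  Administrative Delay Adjustment: +854 days → 1 June 2039.
  Appellate Stay Credit: +497 days → 10 October 2040.
Terminal disclaimer: MR-984753 expires on the earlier of 7 March 2040 and 10 October 2040.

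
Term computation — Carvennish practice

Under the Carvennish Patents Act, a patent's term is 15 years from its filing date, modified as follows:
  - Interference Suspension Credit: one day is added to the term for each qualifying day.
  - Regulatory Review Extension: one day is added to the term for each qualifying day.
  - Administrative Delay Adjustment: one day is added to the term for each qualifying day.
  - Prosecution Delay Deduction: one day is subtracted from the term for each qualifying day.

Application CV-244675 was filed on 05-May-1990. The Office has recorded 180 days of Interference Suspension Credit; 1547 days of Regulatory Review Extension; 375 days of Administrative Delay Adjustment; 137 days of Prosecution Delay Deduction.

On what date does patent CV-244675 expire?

Base term: filing date + 15 years → 5 May 2005.
Interference Suspension Credit: +180 days → 1 November 2005.
Regulatory Review Extension: +1547 days → 26 January 2010.
Administrative Delay Adjustment: +375 days → 5 February 2011.
Prosecution Delay Deduction: −137 days → 21 September 2010.

2010-09-21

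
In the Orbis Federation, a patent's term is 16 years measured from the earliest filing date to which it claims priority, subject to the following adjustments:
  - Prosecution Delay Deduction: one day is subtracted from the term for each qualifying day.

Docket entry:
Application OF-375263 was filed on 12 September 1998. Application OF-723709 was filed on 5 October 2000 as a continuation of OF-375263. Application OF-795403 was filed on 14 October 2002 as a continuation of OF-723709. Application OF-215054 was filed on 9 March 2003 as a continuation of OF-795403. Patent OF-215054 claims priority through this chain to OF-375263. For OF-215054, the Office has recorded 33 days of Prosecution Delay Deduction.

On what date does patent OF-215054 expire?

Earliest priority filing: 12 September 1998.
Base term: 12 September 1998 + 16 years → 12 September 2014.
Prosecution Delay Deduction: −33 days → 10 August 2014.

2014-08-10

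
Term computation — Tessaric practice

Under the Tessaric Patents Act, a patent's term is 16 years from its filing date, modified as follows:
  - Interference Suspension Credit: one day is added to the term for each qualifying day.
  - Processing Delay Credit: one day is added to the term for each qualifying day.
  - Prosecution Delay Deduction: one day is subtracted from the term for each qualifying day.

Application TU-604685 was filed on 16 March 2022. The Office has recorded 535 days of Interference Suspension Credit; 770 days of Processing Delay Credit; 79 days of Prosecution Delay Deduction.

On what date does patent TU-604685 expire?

July 24, 2041

Base term: filing date + 16 years → 16 March 2038.
Interference Suspension Credit: +535 days → 2 September 2039.
Processing Delay Credit: +770 days → 11 October 2041.
Prosecution Delay Deduction: −79 days → 24 July 2041.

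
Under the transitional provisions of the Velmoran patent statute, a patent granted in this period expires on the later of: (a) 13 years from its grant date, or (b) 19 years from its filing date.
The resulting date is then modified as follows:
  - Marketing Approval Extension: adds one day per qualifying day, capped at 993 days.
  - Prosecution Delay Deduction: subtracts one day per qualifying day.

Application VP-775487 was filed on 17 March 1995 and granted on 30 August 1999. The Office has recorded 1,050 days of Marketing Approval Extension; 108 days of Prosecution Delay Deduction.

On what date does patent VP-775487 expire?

(a) grant + 13 years → 30 August 2012.
(b) filing + 19 years → 17 March 2014.
Later of the two: 17 March 2014.
Marketing Approval Extension: 1050 days claimed exceeds the 993-day cap, so +993 days → 4 December 2016.
Prosecution Delay Deduction: −108 days → 18 August 2016.

2016-08-18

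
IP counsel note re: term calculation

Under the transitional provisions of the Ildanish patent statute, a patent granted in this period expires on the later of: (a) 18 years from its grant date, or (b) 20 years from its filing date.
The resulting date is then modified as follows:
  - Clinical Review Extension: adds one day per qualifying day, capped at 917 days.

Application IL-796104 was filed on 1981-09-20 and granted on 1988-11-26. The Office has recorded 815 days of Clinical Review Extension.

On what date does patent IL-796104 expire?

2009-02-18

(a) grant + 18 years → 26 November 2006.
(b) filing + 20 years → 20 September 2001.
Later of the two: 26 November 2006.
Clinical Review Extension: 815 days (within the 917-day cap) → +815 days → 18 February 2009.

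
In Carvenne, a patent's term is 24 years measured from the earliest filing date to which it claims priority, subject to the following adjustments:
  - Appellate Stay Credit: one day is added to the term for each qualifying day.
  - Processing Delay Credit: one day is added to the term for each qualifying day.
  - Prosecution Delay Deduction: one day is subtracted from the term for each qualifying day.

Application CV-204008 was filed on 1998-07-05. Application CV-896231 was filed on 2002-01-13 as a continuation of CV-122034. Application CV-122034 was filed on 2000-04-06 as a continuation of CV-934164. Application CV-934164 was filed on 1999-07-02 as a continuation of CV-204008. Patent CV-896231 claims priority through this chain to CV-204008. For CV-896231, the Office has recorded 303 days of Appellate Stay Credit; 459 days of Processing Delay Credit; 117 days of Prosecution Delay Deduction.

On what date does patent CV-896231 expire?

Earliest priority filing: 5 July 1998.
Base term: 5 July 1998 + 24 years → 5 July 2022.
Appellate Stay Credit: +303 days → 4 May 2023.
Processing Delay Credit: +459 days → 5 August 2024.
Prosecution Delay Deduction: −117 days → 10 April 2024.

2024-04-10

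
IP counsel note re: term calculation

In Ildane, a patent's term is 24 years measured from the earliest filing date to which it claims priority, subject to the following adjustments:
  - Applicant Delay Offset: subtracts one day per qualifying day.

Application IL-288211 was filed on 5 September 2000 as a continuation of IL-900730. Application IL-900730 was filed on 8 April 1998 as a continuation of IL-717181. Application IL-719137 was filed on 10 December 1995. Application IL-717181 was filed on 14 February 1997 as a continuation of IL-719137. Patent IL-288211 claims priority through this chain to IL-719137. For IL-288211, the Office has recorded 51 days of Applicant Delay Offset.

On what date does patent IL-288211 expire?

Earliest priority filing: 10 December 1995.
Base term: 10 December 1995 + 24 years → 10 December 2019.
Applicant Delay Offset: −51 days → 20 October 2019.

2019-10-20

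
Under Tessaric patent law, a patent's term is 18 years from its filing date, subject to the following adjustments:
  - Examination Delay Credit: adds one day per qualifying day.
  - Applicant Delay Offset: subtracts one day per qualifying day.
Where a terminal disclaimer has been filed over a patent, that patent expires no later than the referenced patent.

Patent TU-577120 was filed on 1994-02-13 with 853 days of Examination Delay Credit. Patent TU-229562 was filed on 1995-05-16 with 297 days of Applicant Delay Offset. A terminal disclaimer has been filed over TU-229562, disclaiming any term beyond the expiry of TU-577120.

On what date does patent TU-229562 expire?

Natural term of TU-229562:
  Base: filing + 18 years → 16 May 2013.
  Applicant Delay Offset: −297 days → 23 July 2012.
Expiry of referenced patent TU-577120:
  Base: filing + 18 years → 13 February 2012.
  Examination Delay Credit: +853 days → 15 June 2014.
Terminal disclaimer: TU-229562 expires on the earlier of 23 July 2012 and 15 June 2014.

2012-07-23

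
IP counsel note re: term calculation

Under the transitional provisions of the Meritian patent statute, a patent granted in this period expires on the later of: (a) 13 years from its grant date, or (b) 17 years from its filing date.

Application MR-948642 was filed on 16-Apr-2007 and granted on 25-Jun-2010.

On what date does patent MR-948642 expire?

(a) grant + 13 years → 25 June 2023.
(b) filing + 17 years → 16 April 2024.
Later of the two: 16 April 2024.

April 16, 2024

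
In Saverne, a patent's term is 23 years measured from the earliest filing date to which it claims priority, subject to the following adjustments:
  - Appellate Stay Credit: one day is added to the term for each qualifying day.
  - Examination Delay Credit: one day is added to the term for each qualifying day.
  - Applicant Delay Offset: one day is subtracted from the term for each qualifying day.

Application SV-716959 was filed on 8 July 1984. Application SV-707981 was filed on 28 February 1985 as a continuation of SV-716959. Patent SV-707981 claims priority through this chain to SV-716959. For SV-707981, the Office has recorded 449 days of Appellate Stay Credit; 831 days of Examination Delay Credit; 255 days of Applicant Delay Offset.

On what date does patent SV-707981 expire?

2010-04-28

Earliest priority filing: 8 July 1984.
Base term: 8 July 1984 + 23 years → 8 July 2007.
Appellate Stay Credit: +449 days → 29 September 2008.
Examination Delay Credit: +831 days → 8 January 2011.
Applicant Delay Offset: −255 days → 28 April 2010.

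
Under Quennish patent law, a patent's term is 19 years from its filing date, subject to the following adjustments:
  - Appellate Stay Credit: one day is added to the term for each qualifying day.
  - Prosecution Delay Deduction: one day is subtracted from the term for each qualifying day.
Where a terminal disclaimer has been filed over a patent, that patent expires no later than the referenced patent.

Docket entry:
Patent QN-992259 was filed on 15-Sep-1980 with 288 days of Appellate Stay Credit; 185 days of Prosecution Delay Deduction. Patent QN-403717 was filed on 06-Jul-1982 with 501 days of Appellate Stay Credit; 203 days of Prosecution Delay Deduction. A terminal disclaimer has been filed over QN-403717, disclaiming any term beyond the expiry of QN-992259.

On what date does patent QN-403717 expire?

Natural term of QN-403717:
  Base: filing + 19 years → 6 July 2001.
  Appellate Stay Credit: +501 days → 19 November 2002.
  Prosecution Delay Deduction: −203 days → 30 April 2002.
Expiry of referenced patent QN-992259:
  Base: filing + 19 years → 15 September 1999.
  Appellate Stay Credit: +288 days → 29 June 2000.
  Prosecution Delay Deduction: −185 days → 27 December 1999.
Terminal disclaimer: QN-403717 expires on the earlier of 30 April 2002 and 27 December 1999.

1999-12-27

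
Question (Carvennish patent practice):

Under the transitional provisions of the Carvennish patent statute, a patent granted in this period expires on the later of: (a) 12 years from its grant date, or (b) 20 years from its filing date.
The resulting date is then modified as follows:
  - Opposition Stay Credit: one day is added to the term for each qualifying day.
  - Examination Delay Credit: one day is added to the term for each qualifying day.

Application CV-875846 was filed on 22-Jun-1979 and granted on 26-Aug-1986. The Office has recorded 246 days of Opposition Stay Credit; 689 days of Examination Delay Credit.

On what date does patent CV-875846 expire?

(a) grant + 12 years → 26 August 1998.
(b) filing + 20 years → 22 June 1999.
Later of the two: 22 June 1999.
Opposition Stay Credit: +246 days → 23 February 2000.
Examination Delay Credit: +689 days → 12 January 2002.

2002-01-12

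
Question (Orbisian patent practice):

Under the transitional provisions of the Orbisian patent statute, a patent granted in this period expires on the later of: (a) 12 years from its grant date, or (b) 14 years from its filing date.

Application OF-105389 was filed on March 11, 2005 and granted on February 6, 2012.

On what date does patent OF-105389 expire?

(a) grant + 12 years → 6 February 2024.
(b) filing + 14 years → 11 March 2019.
Later of the two: 6 February 2024.

2024-02-06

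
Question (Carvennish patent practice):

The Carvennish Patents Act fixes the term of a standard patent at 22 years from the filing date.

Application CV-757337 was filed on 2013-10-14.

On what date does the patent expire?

October 14, 2035

Filing date + 22 years → 14 October 2035.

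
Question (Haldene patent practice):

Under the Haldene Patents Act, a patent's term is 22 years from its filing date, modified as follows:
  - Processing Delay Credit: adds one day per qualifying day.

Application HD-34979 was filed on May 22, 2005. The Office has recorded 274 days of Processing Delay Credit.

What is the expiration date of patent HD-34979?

2028-02-20

Base term: filing date + 22 years → 22 May 2027.
Processing Delay Credit: +274 days → 20 February 2028.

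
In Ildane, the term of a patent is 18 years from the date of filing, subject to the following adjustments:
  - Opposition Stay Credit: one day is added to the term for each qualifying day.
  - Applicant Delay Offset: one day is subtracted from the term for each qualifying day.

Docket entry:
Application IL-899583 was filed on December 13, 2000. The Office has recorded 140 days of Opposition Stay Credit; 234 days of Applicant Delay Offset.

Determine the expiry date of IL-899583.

Base term: filing date + 18 years → 13 December 2018.
Opposition Stay Credit: +140 days → 2 May 2019.
Applicant Delay Offset: −234 days → 10 September 2018.

2018-09-10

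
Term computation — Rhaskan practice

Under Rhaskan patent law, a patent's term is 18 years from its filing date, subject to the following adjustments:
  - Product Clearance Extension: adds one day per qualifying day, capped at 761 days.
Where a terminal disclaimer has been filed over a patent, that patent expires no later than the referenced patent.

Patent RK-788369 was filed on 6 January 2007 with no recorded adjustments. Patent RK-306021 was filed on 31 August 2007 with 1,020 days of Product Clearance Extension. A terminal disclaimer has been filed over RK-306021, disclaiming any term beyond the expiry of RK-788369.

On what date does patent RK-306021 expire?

Natural term of RK-306021:
  Base: filing + 18 years → 31 August 2025.
  Product Clearance Extension: 1020 days claimed exceeds the 761-day cap, so +761 days → 1 October 2027.
Expiry of referenced patent RK-788369:
  Base: filing + 18 years → 6 January 2025.
Terminal disclaimer: RK-306021 expires on the earlier of 1 October 2027 and 6 January 2025.

2025-01-06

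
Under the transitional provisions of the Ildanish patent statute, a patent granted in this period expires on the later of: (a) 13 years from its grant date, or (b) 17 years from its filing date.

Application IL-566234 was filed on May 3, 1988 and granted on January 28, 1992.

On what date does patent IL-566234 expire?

2005-05-03

(a) grant + 13 years → 28 January 2005.
(b) filing + 17 years → 3 May 2005.
Later of the two: 3 May 2005.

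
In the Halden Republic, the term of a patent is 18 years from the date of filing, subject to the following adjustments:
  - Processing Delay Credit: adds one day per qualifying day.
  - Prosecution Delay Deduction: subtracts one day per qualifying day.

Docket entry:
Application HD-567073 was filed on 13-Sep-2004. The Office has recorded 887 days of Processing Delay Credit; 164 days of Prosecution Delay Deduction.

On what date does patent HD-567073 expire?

2024-09-05

Base term: filing date + 18 years → 13 September 2022.
Processing Delay Credit: +887 days → 16 February 2025.
Prosecution Delay Deduction: −164 days → 5 September 2024.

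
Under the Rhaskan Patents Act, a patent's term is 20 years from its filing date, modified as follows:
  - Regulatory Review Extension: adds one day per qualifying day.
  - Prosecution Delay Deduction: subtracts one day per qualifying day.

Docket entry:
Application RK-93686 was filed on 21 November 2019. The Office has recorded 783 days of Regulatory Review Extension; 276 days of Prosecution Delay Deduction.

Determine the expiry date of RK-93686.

Base term: filing date + 20 years → 21 November 2039.
Regulatory Review Extension: +783 days → 12 January 2042.
Prosecution Delay Deduction: −276 days → 11 April 2041.

2041-04-11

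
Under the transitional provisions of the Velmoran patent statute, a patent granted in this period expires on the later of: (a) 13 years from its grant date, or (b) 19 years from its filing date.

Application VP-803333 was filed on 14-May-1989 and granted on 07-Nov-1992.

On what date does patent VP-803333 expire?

May 14, 2008

(a) grant + 13 years → 7 November 2005.
(b) filing + 19 years → 14 May 2008.
Later of the two: 14 May 2008.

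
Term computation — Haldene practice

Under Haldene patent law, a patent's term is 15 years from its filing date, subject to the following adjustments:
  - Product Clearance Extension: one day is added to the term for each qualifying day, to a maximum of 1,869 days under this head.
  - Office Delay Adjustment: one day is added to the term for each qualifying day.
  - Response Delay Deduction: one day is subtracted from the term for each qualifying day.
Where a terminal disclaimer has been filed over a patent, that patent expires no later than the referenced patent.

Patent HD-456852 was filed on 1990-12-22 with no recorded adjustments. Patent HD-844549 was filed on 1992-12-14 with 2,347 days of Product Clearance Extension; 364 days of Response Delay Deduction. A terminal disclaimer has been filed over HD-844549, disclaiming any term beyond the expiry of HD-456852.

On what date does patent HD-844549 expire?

Natural term of HD-844549:
  Base: filing + 15 years → 14 December 2007.
  Product Clearance Extension: 2347 days claimed exceeds the 1869-day cap, so +1869 days → 25 January 2013.
  Response Delay Deduction: −364 days → 27 January 2012.
Expiry of referenced patent HD-456852:
  Base: filing + 15 years → 22 December 2005.
Terminal disclaimer: HD-844549 expires on the earlier of 27 January 2012 and 22 December 2005.

December 22, 2005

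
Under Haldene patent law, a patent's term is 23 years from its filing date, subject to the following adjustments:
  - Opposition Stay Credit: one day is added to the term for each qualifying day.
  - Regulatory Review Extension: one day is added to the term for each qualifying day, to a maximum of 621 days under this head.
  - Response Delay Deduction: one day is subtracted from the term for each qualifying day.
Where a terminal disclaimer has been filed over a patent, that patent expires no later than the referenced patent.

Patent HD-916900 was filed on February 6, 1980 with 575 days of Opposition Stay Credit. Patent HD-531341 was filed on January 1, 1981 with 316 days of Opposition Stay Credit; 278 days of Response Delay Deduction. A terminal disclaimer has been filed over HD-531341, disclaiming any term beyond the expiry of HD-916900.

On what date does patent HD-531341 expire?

February 8, 2004

Natural term of HD-531341:
  Base: filing + 23 years → 1 January 2004.
  Opposition Stay Credit: +316 days → 12 November 2004.
  Response Delay Deduction: −278 days → 8 February 2004.
Expiry of referenced patent HD-916900:
  Base: filing + 23 years → 6 February 2003.
  Opposition Stay Credit: +575 days → 3 September 2004.
Terminal disclaimer: HD-531341 expires on the earlier of 8 February 2004 and 3 September 2004.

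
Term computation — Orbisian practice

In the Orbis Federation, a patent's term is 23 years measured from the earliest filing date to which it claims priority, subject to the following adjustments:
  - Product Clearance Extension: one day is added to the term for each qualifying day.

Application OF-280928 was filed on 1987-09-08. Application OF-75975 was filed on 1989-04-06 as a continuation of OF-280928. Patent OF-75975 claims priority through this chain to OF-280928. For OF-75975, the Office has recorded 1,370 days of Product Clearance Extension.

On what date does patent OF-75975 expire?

Earliest priority filing: 8 September 1987.
Base term: 8 September 1987 + 23 years → 8 September 2010.
Product Clearance Extension: +1370 days → 9 June 2014.

2014-06-09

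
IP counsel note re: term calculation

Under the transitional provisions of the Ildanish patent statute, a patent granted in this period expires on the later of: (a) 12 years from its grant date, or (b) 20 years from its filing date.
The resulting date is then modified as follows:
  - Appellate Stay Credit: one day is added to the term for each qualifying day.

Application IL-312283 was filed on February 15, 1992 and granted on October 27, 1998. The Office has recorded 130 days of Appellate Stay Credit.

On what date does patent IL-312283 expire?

June 24, 2012

(a) grant + 12 years → 27 October 2010.
(b) filing + 20 years → 15 February 2012.
Later of the two: 15 February 2012.
Appellate Stay Credit: +130 days → 24 June 2012.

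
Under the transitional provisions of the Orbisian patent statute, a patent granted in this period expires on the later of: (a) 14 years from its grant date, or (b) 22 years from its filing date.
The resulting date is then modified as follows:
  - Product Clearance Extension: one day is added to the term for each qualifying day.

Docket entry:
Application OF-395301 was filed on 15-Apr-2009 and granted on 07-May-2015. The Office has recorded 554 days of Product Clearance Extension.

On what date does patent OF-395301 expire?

(a) grant + 14 years → 7 May 2029.
(b) filing + 22 years → 15 April 2031.
Later of the two: 15 April 2031.
Product Clearance Extension: +554 days → 20 October 2032.

2032-10-20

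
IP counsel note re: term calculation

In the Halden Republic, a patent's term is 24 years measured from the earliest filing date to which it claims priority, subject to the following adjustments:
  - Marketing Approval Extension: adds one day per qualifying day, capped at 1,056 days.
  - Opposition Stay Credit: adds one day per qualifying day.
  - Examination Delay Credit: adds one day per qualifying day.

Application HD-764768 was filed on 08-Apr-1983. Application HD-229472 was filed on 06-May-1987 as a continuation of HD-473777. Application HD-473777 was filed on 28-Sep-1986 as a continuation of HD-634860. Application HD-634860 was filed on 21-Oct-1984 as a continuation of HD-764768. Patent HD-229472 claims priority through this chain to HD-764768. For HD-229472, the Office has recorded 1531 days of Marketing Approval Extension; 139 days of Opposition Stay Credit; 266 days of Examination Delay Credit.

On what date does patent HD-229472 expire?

April 8, 2011

Earliest priority filing: 8 April 1983.
Base term: 8 April 1983 + 24 years → 8 April 2007.
Marketing Approval Extension: 1531 days claimed exceeds the 1056-day cap, so +1056 days → 27 February 2010.
Opposition Stay Credit: +139 days → 16 July 2010.
Examination Delay Credit: +266 days → 8 April 2011.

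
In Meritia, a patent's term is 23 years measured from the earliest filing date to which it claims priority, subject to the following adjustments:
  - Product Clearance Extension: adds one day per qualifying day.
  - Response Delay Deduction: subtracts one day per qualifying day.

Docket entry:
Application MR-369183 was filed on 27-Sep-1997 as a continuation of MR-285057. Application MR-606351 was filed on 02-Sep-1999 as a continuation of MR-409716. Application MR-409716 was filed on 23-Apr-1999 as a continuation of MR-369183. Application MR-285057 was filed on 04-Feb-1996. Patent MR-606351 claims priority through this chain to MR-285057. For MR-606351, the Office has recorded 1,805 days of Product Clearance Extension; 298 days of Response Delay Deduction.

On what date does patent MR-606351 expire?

Earliest priority filing: 4 February 1996.
Base term: 4 February 1996 + 23 years → 4 February 2019.
Product Clearance Extension: +1805 days → 14 January 2024.
Response Delay Deduction: −298 days → 22 March 2023.

2023-03-22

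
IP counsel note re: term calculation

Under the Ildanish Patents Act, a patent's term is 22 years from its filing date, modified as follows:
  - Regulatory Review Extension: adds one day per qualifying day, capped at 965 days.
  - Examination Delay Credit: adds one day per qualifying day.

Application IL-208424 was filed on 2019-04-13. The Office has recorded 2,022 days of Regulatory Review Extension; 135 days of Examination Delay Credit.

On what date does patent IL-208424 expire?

Base term: filing date + 22 years → 13 April 2041.
Regulatory Review Extension: 2022 days claimed exceeds the 965-day cap, so +965 days → 4 December 2043.
Examination Delay Credit: +135 days → 17 April 2044.

April 17, 2044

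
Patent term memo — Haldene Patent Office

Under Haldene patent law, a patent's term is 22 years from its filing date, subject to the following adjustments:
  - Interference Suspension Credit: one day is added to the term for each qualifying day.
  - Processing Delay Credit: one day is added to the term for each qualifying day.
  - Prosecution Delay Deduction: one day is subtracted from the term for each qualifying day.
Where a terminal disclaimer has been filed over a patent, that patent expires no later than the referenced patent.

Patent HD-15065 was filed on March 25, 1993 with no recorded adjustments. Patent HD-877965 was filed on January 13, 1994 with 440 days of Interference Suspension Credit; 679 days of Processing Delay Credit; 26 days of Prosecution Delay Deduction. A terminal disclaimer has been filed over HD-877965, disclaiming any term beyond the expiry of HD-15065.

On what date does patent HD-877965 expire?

Natural term of HD-877965:
  Base: filing + 22 years → 13 January 2016.
  Interference Suspension Credit: +440 days → 28 March 2017.
  Processing Delay Credit: +679 days → 5 February 2019.
  Prosecution Delay Deduction: −26 days → 10 January 2019.
Expiry of referenced patent HD-15065:
  Base: filing + 22 years → 25 March 2015.
Terminal disclaimer: HD-877965 expires on the earlier of 10 January 2019 and 25 March 2015.

2015-03-25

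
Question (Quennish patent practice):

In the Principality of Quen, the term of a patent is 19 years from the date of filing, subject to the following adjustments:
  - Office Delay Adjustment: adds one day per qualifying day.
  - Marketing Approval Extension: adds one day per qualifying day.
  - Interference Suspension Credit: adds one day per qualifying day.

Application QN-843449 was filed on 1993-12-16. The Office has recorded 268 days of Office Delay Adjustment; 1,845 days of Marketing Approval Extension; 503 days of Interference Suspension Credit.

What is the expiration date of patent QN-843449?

February 14, 2020

Base term: filing date + 19 years → 16 December 2012.
Office Delay Adjustment: +268 days → 10 September 2013.
Marketing Approval Extension: +1845 days → 29 September 2018.
Interference Suspension Credit: +503 days → 14 February 2020.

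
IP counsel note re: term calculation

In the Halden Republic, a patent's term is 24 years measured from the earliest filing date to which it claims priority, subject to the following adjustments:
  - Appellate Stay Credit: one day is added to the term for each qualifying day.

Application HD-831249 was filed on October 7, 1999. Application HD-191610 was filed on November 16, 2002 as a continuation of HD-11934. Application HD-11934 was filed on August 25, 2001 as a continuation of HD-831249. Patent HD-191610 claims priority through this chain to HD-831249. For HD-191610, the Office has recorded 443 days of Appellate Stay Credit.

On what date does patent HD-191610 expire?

2024-12-23

Earliest priority filing: 7 October 1999.
Base term: 7 October 1999 + 24 years → 7 October 2023.
Appellate Stay Credit: +443 days → 23 December 2024.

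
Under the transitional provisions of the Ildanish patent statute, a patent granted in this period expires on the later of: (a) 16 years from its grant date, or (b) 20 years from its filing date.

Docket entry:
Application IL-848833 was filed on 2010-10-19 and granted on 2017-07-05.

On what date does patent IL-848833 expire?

(a) grant + 16 years → 5 July 2033.
(b) filing + 20 years → 19 October 2030.
Later of the two: 5 July 2033.

July 5, 2033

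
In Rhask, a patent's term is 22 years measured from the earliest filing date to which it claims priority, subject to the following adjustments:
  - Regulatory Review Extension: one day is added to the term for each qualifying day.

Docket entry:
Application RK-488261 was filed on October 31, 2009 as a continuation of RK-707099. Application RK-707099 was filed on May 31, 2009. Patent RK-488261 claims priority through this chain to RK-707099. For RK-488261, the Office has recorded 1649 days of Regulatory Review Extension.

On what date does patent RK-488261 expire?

Earliest priority filing: 31 May 2009.
Base term: 31 May 2009 + 22 years → 31 May 2031.
Regulatory Review Extension: +1649 days → 5 December 2035.

2035-12-05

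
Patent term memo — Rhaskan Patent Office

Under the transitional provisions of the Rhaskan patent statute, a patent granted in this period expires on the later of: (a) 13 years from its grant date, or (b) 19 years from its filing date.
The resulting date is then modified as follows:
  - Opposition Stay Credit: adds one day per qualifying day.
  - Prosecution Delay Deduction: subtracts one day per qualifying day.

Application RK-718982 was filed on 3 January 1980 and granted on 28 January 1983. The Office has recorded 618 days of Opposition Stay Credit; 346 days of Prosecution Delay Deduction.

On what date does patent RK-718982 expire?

(a) grant + 13 years → 28 January 1996.
(b) filing + 19 years → 3 January 1999.
Later of the two: 3 January 1999.
Opposition Stay Credit: +618 days → 12 September 2000.
Prosecution Delay Deduction: −346 days → 2 October 1999.

October 2, 1999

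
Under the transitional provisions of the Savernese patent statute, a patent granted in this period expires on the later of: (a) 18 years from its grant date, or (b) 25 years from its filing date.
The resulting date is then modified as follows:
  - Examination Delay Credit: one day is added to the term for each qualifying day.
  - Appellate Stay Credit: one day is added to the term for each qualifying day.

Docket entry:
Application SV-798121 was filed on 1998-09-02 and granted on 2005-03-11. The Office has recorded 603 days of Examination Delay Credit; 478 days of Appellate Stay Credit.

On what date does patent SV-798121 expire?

(a) grant + 18 years → 11 March 2023.
(b) filing + 25 years → 2 September 2023.
Later of the two: 2 September 2023.
Examination Delay Credit: +603 days → 27 April 2025.
Appellate Stay Credit: +478 days → 18 August 2026.

August 18, 2026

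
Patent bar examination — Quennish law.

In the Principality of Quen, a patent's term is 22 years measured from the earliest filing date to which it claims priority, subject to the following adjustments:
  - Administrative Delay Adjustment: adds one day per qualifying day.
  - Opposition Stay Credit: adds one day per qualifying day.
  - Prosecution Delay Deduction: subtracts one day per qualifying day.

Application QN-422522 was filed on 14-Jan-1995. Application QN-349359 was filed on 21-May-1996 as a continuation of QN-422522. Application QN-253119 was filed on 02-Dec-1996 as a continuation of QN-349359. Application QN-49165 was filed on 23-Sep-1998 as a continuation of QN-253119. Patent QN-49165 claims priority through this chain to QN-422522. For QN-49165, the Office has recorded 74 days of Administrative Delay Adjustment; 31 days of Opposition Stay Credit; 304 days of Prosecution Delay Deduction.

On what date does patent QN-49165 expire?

Earliest priority filing: 14 January 1995.
Base term: 14 January 1995 + 22 years → 14 January 2017.
Administrative Delay Adjustment: +74 days → 29 March 2017.
Opposition Stay Credit: +31 days → 29 April 2017.
Prosecution Delay Deduction: −304 days → 29 June 2016.

2016-06-29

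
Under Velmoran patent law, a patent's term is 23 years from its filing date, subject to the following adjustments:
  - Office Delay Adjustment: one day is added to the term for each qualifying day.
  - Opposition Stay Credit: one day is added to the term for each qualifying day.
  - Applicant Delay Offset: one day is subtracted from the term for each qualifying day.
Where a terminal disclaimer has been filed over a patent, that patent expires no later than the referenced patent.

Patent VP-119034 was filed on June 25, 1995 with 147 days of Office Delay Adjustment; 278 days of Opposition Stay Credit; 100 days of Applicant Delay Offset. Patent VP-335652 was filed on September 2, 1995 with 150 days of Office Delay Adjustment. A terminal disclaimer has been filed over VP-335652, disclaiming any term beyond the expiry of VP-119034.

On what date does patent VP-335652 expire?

Natural term of VP-335652:
  Base: filing + 23 years → 2 September 2018.
  Office Delay Adjustment: +150 days → 30 January 2019.
Expiry of referenced patent VP-119034:
  Base: filing + 23 years → 25 June 2018.
  Office Delay Adjustment: +147 days → 19 November 2018.
  Opposition Stay Credit: +278 days → 24 August 2019.
  Applicant Delay Offset: −100 days → 16 May 2019.
Terminal disclaimer: VP-335652 expires on the earlier of 30 January 2019 and 16 May 2019.

2019-01-30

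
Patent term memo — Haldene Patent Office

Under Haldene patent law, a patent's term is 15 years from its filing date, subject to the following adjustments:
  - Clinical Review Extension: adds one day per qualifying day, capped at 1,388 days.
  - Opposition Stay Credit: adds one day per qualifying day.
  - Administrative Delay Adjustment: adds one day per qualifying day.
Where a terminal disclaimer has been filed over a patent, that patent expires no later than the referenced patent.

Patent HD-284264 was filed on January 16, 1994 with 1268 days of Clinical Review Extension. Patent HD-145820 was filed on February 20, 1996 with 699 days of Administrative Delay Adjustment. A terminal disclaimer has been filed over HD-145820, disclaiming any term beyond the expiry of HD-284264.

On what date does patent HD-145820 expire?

Natural term of HD-145820:
  Base: filing + 15 years → 20 February 2011.
  Administrative Delay Adjustment: +699 days → 19 January 2013.
Expiry of referenced patent HD-284264:
  Base: filing + 15 years → 16 January 2009.
  Clinical Review Extension: 1268 days (within the 1388-day cap) → +1268 days → 7 July 2012.
Terminal disclaimer: HD-145820 expires on the earlier of 19 January 2013 and 7 July 2012.

July 7, 2012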